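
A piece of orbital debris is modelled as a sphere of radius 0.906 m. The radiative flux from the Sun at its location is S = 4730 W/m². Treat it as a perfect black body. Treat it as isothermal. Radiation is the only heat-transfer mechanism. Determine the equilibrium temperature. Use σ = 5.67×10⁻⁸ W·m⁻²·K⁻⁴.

T ≈ 380 K

At equilibrium, absorbed power = emitted power.
Absorbing cross-section = πr² = 2.579 m²; emitting surface = 4πr² = 10.31 m² (ratio 4).
S·A_cross = εσ·A_surf·T⁴  ⇒  T⁴ = S/(4σ).
T⁴ = 1.00·4730/(4·5.67×10⁻⁸) = 2.086×10¹⁰ K⁴.
T = (2.086×10¹⁰)^(1/4).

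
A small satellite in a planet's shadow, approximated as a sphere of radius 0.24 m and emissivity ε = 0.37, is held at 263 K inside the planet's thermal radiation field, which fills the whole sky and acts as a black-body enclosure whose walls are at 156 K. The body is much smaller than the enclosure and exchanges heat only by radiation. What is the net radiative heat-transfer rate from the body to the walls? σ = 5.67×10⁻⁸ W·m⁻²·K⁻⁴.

For a small grey body in a large enclosure: P_net = εσA(T_body⁴ − T_wall⁴).
A = 4πr² = 0.7238 m²; T_body⁴ − T_wall⁴ = 4.784×10⁹ − 5.922×10⁸ = 4.192×10⁹ K⁴.
|P_net| = 0.37·5.67×10⁻⁸·0.7238·4.192×10⁹.

P_net ≈ 63.7 W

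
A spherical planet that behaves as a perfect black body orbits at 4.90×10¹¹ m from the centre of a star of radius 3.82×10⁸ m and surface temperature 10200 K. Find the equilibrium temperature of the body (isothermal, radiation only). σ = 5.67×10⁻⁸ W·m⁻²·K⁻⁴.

The star's surface emits σT_*⁴; at distance d the flux is S = σT_*⁴(R_*/d)².
S = 5.67×10⁻⁸·(10200)⁴·(3.82×10⁸/4.90×10¹¹)² = 373.0 W/m².
For an isothermal sphere T⁴ = (1−a)S/(4σ) = 1.645×10⁹ K⁴.

T ≈ 201 K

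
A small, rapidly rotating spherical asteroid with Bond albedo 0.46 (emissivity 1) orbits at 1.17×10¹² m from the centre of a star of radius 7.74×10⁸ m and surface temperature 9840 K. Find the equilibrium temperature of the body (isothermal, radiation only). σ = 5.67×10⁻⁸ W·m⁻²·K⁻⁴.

The star's surface emits σT_*⁴; at distance d the flux is S = σT_*⁴(R_*/d)².
S = 5.67×10⁻⁸·(9840)⁴·(7.74×10⁸/1.17×10¹²)² = 232.6 W/m².
For an isothermal sphere T⁴ = (1−a)S/(4σ) = 5.539×10⁸ K⁴.

T ≈ 153 K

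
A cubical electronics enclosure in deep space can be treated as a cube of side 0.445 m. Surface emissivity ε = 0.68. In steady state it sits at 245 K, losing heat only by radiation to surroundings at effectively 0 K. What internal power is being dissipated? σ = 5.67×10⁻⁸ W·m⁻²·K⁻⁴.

P ≈ 165 W

Steady state: P = εσA T⁴.
A = 6L² = 1.188 m²; T⁴ = (245)⁴ = 3.603×10⁹ K⁴.
P = 0.68 × 5.67×10⁻⁸ × 1.188 × 3.603×10⁹.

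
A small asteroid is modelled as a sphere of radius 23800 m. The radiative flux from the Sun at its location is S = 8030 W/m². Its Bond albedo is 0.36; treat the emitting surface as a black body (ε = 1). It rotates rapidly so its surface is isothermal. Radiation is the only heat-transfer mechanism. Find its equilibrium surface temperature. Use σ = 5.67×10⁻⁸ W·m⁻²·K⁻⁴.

At equilibrium, absorbed power = emitted power.
Absorbing cross-section = πr² = 1.780×10⁹ m²; emitting surface = 4πr² = 7.118×10⁹ m² (ratio 4).
(1−a)S·A_cross = εσ·A_surf·T⁴  ⇒  T⁴ = (1−a)S/(4σ).
T⁴ = 0.640·8030/(4·5.67×10⁻⁸) = 2.266×10¹⁰ K⁴.
T = (2.266×10¹⁰)^(1/4).

T ≈ 388 K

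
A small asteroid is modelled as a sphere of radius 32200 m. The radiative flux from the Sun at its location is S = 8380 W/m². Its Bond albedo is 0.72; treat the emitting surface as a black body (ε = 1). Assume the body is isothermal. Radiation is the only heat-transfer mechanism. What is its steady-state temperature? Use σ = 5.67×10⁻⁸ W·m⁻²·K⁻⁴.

At equilibrium, absorbed power = emitted power.
Absorbing cross-section = πr² = 3.257×10⁹ m²; emitting surface = 4πr² = 1.303×10¹⁰ m² (ratio 4).
(1−a)S·A_cross = εσ·A_surf·T⁴  ⇒  T⁴ = (1−a)S/(4σ).
T⁴ = 0.280·8380/(4·5.67×10⁻⁸) = 1.035×10¹⁰ K⁴.
T = (1.035×10¹⁰)^(1/4).

T ≈ 319 K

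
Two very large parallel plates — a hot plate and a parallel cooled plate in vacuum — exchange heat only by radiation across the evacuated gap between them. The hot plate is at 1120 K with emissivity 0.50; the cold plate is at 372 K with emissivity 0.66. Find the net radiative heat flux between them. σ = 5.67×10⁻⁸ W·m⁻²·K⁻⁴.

q ≈ 35000 W/m²

For two infinite grey parallel plates, q = σ(T₁⁴ − T₂⁴)/(1/ε₁ + 1/ε₂ − 1).
T₁⁴ − T₂⁴ = 1.574×10¹² − 1.915×10¹⁰ = 1.554×10¹² K⁴.
1/ε₁ + 1/ε₂ − 1 = 2.000 + 1.515 − 1 = 2.515.
q = 5.67×10⁻⁸ × 1.554×10¹² / 2.515.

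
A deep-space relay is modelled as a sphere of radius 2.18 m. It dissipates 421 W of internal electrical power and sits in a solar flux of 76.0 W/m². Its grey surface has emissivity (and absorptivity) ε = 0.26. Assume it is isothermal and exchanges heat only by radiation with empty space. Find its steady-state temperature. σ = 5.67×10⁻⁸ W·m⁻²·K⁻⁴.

At steady state, absorbed solar power + internal power = radiated power.
Absorbed: α·S·A_cross = 0.26·76.0·14.93 = 295.0 W (cross-section πr²).
Total input = 295.0 + 421 = 716.0 W.
Radiated: εσ·A_surf·T⁴ with A_surf = 4πr² = 59.72 m².
T⁴ = 716.0/(0.26·5.67×10⁻⁸·59.72) = 8.133×10⁸ K⁴.

T ≈ 169 K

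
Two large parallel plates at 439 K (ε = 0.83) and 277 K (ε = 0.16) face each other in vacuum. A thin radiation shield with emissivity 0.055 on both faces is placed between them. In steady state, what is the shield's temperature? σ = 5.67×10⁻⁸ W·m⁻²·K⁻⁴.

T_s ≈ 391 K

In steady state the net flux on the hot side equals that on the cold side.
σ(T₁⁴−T_s⁴)/D₁ = σ(T_s⁴−T₂⁴)/D₂, with D₁ = 1/ε₁+1/ε_s−1 = 18.39, D₂ = 1/ε_s+1/ε₂−1 = 23.43.
Solve for T_s⁴: T_s⁴ = (D₂·T₁⁴ + D₁·T₂⁴)/(D₁+D₂) = 2.340×10¹⁰ K⁴.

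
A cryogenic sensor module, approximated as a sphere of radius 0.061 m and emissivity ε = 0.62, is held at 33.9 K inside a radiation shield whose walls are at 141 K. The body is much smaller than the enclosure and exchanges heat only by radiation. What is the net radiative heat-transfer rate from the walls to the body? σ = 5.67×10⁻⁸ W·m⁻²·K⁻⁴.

For a small grey body in a large enclosure: P_net = εσA(T_body⁴ − T_wall⁴).
A = 4πr² = 0.04676 m²; T_body⁴ − T_wall⁴ = 1.321×10⁶ − 3.953×10⁸ = -3.939×10⁸ K⁴.
|P_net| = 0.62·5.67×10⁻⁸·0.04676·3.939×10⁸.

P_net ≈ 0.648 W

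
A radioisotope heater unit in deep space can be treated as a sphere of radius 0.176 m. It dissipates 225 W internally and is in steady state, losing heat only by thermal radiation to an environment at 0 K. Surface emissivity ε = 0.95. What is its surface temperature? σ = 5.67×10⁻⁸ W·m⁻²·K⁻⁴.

T ≈ 322 K

Steady state: internal power = radiated power, P = εσA T⁴.
Radiating area A = 4πr² = 0.3893 m².
T⁴ = P/(εσA) = 225/(0.95·5.67×10⁻⁸·0.3893) = 1.073×10¹⁰ K⁴.
T = (1.073×10¹⁰)^(1/4).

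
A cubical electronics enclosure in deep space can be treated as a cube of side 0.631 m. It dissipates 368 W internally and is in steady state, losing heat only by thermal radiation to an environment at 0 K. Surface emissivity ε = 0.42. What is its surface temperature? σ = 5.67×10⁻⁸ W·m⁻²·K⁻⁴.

Steady state: internal power = radiated power, P = εσA T⁴.
Radiating area A = 6L² = 2.389 m².
T⁴ = P/(εσA) = 368/(0.42·5.67×10⁻⁸·2.389) = 6.469×10⁹ K⁴.
T = (6.469×10⁹)^(1/4).

T ≈ 284 K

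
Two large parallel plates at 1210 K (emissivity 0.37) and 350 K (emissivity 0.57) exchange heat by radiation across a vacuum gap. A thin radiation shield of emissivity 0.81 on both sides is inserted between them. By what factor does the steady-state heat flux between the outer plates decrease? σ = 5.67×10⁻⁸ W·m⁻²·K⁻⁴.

factor ≈ 1.42

Without shield: q₀ = σΔ(T⁴)/(1/ε₁+1/ε₂−1) with denominator 3.457.
With shield the two gaps are in series; the resistances add: (1/ε₁+1/ε_s−1)+(1/ε_s+1/ε₂−1) = 2.937+1.989 = 4.926.
Heat-flux ratio q₀/q = 4.926/3.457.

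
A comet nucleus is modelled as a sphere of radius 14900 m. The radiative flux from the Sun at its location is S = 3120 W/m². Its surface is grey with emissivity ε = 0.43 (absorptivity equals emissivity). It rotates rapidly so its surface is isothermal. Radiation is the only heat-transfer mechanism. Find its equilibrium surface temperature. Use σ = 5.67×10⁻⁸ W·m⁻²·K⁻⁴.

T ≈ 342 K

At equilibrium, absorbed power = emitted power.
Absorbing cross-section = πr² = 6.975×10⁸ m²; emitting surface = 4πr² = 2.790×10⁹ m² (ratio 4).
εS·A_cross = εσ·A_surf·T⁴  ⇒  T⁴ = S/(4σ)   (ε cancels).
T⁴ = 3120/(4·5.67×10⁻⁸) = 1.376×10¹⁰ K⁴.
T = (1.376×10¹⁰)^(1/4).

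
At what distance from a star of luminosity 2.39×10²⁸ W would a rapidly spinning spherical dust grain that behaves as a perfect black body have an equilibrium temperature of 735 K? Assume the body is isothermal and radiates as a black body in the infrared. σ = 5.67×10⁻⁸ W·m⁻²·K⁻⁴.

d ≈ 1.70×10¹¹ m

For an isothermal black-emitting sphere, (1−a)S·πr² = σ·4πr²·T⁴ ⇒ S = 4σT⁴/(1−a).
S = 4·5.67×10⁻⁸·(735)⁴/1.00 = 66190 W/m².
Flux falls as S = L/(4πd²), so d = √(L/(4πS)) = √(2.39×10²⁸/(4π·66190)).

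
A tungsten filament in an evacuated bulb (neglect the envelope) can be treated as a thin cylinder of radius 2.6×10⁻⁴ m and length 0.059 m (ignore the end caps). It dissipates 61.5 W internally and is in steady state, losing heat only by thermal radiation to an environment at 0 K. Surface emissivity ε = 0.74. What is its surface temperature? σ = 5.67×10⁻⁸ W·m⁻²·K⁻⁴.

T ≈ 1970 K

Steady state: internal power = radiated power, P = εσA T⁴.
Radiating area A = 2πrL = 9.638×10⁻⁵ m².
T⁴ = P/(εσA) = 61.5/(0.74·5.67×10⁻⁸·9.638×10⁻⁵) = 1.521×10¹³ K⁴.
T = (1.521×10¹³)^(1/4).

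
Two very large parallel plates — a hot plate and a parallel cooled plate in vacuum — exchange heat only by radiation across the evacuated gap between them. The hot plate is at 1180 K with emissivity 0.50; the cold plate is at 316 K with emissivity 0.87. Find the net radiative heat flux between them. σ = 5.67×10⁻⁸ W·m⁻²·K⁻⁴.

For two infinite grey parallel plates, q = σ(T₁⁴ − T₂⁴)/(1/ε₁ + 1/ε₂ − 1).
T₁⁴ − T₂⁴ = 1.939×10¹² − 9.971×10⁹ = 1.929×10¹² K⁴.
1/ε₁ + 1/ε₂ − 1 = 2.000 + 1.149 − 1 = 2.149.
q = 5.67×10⁻⁸ × 1.929×10¹² / 2.149.

q ≈ 50900 W/m²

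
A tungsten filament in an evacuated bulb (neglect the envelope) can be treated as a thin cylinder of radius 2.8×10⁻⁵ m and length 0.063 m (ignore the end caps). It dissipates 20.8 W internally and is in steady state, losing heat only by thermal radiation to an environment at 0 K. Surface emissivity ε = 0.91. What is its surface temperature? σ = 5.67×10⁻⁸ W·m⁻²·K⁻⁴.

Steady state: internal power = radiated power, P = εσA T⁴.
Radiating area A = 2πrL = 1.108×10⁻⁵ m².
T⁴ = P/(εσA) = 20.8/(0.91·5.67×10⁻⁸·1.108×10⁻⁵) = 3.637×10¹³ K⁴.
T = (3.637×10¹³)^(1/4).

T ≈ 2460 K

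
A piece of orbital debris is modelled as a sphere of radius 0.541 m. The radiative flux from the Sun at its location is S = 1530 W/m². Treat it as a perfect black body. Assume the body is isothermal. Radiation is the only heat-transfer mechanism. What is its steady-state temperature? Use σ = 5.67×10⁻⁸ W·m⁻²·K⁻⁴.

T ≈ 287 K

At equilibrium, absorbed power = emitted power.
Absorbing cross-section = πr² = 0.9195 m²; emitting surface = 4πr² = 3.678 m² (ratio 4).
S·A_cross = εσ·A_surf·T⁴  ⇒  T⁴ = S/(4σ).
T⁴ = 1.00·1530/(4·5.67×10⁻⁸) = 6.746×10⁹ K⁴.
T = (6.746×10⁹)^(1/4).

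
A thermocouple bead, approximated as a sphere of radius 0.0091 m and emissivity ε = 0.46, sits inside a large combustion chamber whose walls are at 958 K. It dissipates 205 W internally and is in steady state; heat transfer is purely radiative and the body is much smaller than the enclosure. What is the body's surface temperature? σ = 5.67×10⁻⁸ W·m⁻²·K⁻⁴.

For a small grey body in a large enclosure, net radiated power = εσA(T⁴ − T_w⁴).
Steady state: P = εσA(T⁴ − T_w⁴) with A = 4πr² = 0.001041 m².
T⁴ = P/(εσA) + T_w⁴ = 205/(0.46·5.67×10⁻⁸·0.001041) + (958)⁴
    = 7.553×10¹² + 8.423×10¹¹ = 8.395×10¹² K⁴.

T ≈ 1700 K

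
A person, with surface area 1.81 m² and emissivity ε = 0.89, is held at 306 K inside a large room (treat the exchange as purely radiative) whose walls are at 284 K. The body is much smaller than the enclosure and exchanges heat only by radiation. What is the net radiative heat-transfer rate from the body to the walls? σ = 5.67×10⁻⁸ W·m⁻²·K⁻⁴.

P_net ≈ 207 W

For a small grey body in a large enclosure: P_net = εσA(T_body⁴ − T_wall⁴).
A = 1.81 m²; T_body⁴ − T_wall⁴ = 8.768×10⁹ − 6.505×10⁹ = 2.262×10⁹ K⁴.
|P_net| = 0.89·5.67×10⁻⁸·1.810·2.262×10⁹.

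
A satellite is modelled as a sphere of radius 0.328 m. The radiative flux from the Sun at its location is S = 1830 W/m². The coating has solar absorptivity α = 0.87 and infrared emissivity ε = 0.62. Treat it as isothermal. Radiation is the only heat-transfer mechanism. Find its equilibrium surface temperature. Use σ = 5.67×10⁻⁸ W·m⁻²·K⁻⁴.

T ≈ 326 K

At equilibrium, absorbed power = emitted power.
Absorbing cross-section = πr² = 0.3380 m²; emitting surface = 4πr² = 1.352 m² (ratio 4).
αS·A_cross = εσ·A_surf·T⁴  ⇒  T⁴ = αS/(ε·4σ).
T⁴ = 0.870·1830/(0.62·4·5.67×10⁻⁸) = 1.132×10¹⁰ K⁴.
T = (1.132×10¹⁰)^(1/4).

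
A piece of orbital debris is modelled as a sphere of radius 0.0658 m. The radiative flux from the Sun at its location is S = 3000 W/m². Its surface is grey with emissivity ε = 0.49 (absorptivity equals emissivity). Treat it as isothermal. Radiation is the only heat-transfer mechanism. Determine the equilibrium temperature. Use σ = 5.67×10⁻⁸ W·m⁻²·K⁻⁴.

At equilibrium, absorbed power = emitted power.
Absorbing cross-section = πr² = 0.01360 m²; emitting surface = 4πr² = 0.05441 m² (ratio 4).
εS·A_cross = εσ·A_surf·T⁴  ⇒  T⁴ = S/(4σ)   (ε cancels).
T⁴ = 3000/(4·5.67×10⁻⁸) = 1.323×10¹⁰ K⁴.
T = (1.323×10¹⁰)^(1/4).

T ≈ 339 K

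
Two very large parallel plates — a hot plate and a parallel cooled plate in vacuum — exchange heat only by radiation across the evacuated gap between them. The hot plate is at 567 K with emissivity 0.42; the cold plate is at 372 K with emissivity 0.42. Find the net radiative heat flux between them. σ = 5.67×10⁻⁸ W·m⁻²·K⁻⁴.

q ≈ 1270 W/m²

For two infinite grey parallel plates, q = σ(T₁⁴ − T₂⁴)/(1/ε₁ + 1/ε₂ − 1).
T₁⁴ − T₂⁴ = 1.034×10¹¹ − 1.915×10¹⁰ = 8.421×10¹⁰ K⁴.
1/ε₁ + 1/ε₂ − 1 = 2.381 + 2.381 − 1 = 3.762.
q = 5.67×10⁻⁸ × 8.421×10¹⁰ / 3.762.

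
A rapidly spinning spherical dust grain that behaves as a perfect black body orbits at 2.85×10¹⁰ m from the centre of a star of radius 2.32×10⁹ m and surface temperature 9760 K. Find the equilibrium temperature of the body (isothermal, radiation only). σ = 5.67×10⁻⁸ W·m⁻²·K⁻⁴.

T ≈ 1970 K

The star's surface emits σT_*⁴; at distance d the flux is S = σT_*⁴(R_*/d)².
S = 5.67×10⁻⁸·(9760)⁴·(2.32×10⁹/2.85×10¹⁰)² = 3.409×10⁶ W/m².
For an isothermal sphere T⁴ = (1−a)S/(4σ) = 1.503×10¹³ K⁴.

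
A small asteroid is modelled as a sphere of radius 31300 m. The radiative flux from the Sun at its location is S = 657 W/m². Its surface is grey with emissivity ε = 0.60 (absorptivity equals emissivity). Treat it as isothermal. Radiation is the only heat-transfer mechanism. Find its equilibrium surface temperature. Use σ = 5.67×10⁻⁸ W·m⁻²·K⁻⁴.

At equilibrium, absorbed power = emitted power.
Absorbing cross-section = πr² = 3.078×10⁹ m²; emitting surface = 4πr² = 1.231×10¹⁰ m² (ratio 4).
εS·A_cross = εσ·A_surf·T⁴  ⇒  T⁴ = S/(4σ)   (ε cancels).
T⁴ = 657/(4·5.67×10⁻⁸) = 2.897×10⁹ K⁴.
T = (2.897×10⁹)^(1/4).

T ≈ 232 K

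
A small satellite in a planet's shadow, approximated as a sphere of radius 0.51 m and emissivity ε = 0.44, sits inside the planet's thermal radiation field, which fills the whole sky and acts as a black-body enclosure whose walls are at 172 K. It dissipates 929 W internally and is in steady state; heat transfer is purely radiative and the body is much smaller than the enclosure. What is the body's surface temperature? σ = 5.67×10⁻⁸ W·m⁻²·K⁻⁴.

T ≈ 333 K

For a small grey body in a large enclosure, net radiated power = εσA(T⁴ − T_w⁴).
Steady state: P = εσA(T⁴ − T_w⁴) with A = 4πr² = 3.269 m².
T⁴ = P/(εσA) + T_w⁴ = 929/(0.44·5.67×10⁻⁸·3.269) + (172)⁴
    = 1.139×10¹⁰ + 8.752×10⁸ = 1.227×10¹⁰ K⁴.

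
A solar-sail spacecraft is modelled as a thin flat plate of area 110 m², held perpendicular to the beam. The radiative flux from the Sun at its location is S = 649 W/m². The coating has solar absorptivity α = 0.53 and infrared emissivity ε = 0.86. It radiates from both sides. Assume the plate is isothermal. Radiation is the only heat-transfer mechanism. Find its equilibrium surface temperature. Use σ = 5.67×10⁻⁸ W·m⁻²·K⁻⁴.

T ≈ 244 K

At equilibrium, absorbed power = emitted power.
Absorbing cross-section = A = 110.0 m²; emitting surface = 2A = 220.0 m² (ratio 2).
αS·A_cross = εσ·A_surf·T⁴  ⇒  T⁴ = αS/(ε·2σ).
T⁴ = 0.530·649/(0.86·2·5.67×10⁻⁸) = 3.527×10⁹ K⁴.
T = (3.527×10⁹)^(1/4).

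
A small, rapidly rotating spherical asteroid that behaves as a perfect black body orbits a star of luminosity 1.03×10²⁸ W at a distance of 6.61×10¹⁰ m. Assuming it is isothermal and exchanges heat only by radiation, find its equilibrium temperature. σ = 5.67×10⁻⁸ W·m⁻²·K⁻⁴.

First find the stellar flux at distance d: S = L/(4πd²) = 1.03×10²⁸/(4π·(6.61×10¹⁰)²) = 1.876×10⁵ W/m².
For an isothermal sphere, absorbed (1−a)S·πr² = emitted σ·4πr²·T⁴, so T⁴ = (1−a)S/(4σ).
T⁴ = 1.00·1.876×10⁵/(4·5.67×10⁻⁸) = 8.271×10¹¹ K⁴.

T ≈ 954 K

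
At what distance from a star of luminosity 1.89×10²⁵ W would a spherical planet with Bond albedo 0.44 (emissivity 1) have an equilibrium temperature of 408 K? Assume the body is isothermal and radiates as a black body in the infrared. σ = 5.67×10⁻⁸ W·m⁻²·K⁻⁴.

For an isothermal black-emitting sphere, (1−a)S·πr² = σ·4πr²·T⁴ ⇒ S = 4σT⁴/(1−a).
S = 4·5.67×10⁻⁸·(408)⁴/0.560 = 11220 W/m².
Flux falls as S = L/(4πd²), so d = √(L/(4πS)) = √(1.89×10²⁵/(4π·11220)).

d ≈ 1.16×10¹⁰ m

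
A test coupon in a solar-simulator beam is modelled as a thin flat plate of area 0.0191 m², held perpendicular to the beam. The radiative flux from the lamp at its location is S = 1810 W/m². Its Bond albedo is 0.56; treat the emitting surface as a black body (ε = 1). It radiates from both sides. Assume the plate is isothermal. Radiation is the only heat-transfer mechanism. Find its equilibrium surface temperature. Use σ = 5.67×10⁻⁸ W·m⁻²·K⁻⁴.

At equilibrium, absorbed power = emitted power.
Absorbing cross-section = A = 0.01910 m²; emitting surface = 2A = 0.03820 m² (ratio 2).
(1−a)S·A_cross = εσ·A_surf·T⁴  ⇒  T⁴ = (1−a)S/(2σ).
T⁴ = 0.440·1810/(2·5.67×10⁻⁸) = 7.023×10⁹ K⁴.
T = (7.023×10⁹)^(1/4).

T ≈ 289 K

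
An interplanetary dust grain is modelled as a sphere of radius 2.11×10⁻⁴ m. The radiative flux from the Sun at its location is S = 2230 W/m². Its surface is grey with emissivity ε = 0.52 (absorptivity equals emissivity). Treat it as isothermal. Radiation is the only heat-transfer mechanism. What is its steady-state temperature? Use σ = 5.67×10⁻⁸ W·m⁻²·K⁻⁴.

T ≈ 315 K

At equilibrium, absorbed power = emitted power.
Absorbing cross-section = πr² = 1.399×10⁻⁷ m²; emitting surface = 4πr² = 5.595×10⁻⁷ m² (ratio 4).
εS·A_cross = εσ·A_surf·T⁴  ⇒  T⁴ = S/(4σ)   (ε cancels).
T⁴ = 2230/(4·5.67×10⁻⁸) = 9.832×10⁹ K⁴.
T = (9.832×10⁹)^(1/4).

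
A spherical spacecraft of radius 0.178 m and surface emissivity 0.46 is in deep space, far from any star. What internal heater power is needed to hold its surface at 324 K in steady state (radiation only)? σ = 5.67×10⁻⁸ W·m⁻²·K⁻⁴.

P = εσ·4πr²·T⁴.
4πr² = 0.3982 m²; T⁴ = 1.102×10¹⁰ K⁴.
P = 0.46·5.67×10⁻⁸·0.3982·1.102×10¹⁰.

P ≈ 114 W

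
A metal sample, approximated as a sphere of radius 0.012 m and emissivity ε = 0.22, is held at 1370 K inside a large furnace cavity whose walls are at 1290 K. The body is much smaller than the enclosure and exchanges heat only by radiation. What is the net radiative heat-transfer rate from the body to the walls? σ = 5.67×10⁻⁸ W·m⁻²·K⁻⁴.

P_net ≈ 17.0 W

For a small grey body in a large enclosure: P_net = εσA(T_body⁴ − T_wall⁴).
A = 4πr² = 0.001810 m²; T_body⁴ − T_wall⁴ = 3.523×10¹² − 2.769×10¹² = 7.535×10¹¹ K⁴.
|P_net| = 0.22·5.67×10⁻⁸·0.001810·7.535×10¹¹.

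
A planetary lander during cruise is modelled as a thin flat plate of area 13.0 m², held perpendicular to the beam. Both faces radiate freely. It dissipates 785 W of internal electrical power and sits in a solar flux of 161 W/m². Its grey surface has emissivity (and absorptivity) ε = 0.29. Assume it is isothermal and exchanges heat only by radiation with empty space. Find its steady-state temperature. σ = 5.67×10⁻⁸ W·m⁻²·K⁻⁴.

At steady state, absorbed solar power + internal power = radiated power.
Absorbed: α·S·A_cross = 0.29·161·13.00 = 607.0 W (cross-section A).
Total input = 607.0 + 785 = 1392 W.
Radiated: εσ·A_surf·T⁴ with A_surf = 2A = 26.00 m².
T⁴ = 1392/(0.29·5.67×10⁻⁸·26.00) = 3.256×10⁹ K⁴.

T ≈ 239 K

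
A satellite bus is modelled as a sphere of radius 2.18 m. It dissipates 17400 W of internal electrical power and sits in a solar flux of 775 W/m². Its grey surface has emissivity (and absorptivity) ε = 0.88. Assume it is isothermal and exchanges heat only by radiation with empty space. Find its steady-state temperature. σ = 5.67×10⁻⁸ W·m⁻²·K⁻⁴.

At steady state, absorbed solar power + internal power = radiated power.
Absorbed: α·S·A_cross = 0.88·775·14.93 = 10180 W (cross-section πr²).
Total input = 10180 + 17400 = 27580 W.
Radiated: εσ·A_surf·T⁴ with A_surf = 4πr² = 59.72 m².
T⁴ = 27580/(0.88·5.67×10⁻⁸·59.72) = 9.256×10⁹ K⁴.

T ≈ 310 K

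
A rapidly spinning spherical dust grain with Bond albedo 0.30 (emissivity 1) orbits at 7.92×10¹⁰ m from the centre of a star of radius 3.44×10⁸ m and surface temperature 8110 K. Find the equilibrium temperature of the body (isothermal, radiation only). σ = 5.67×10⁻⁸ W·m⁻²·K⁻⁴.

The star's surface emits σT_*⁴; at distance d the flux is S = σT_*⁴(R_*/d)².
S = 5.67×10⁻⁸·(8110)⁴·(3.44×10⁸/7.92×10¹⁰)² = 4627 W/m².
For an isothermal sphere T⁴ = (1−a)S/(4σ) = 1.428×10¹⁰ K⁴.

T ≈ 346 K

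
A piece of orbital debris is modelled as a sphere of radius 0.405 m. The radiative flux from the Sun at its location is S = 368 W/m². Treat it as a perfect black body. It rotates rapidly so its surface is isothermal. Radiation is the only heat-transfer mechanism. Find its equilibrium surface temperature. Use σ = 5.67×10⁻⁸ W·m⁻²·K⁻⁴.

T ≈ 201 K

At equilibrium, absorbed power = emitted power.
Absorbing cross-section = πr² = 0.5153 m²; emitting surface = 4πr² = 2.061 m² (ratio 4).
S·A_cross = εσ·A_surf·T⁴  ⇒  T⁴ = S/(4σ).
T⁴ = 1.00·368/(4·5.67×10⁻⁸) = 1.623×10⁹ K⁴.
T = (1.623×10⁹)^(1/4).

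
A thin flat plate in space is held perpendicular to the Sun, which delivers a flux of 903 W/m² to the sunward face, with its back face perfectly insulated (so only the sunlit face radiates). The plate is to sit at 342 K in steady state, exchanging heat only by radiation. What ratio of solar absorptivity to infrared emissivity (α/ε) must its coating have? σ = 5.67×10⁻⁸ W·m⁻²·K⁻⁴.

Balance: αS·A = εσ·1A·T⁴ ⇒ α/ε = σT⁴/S.
α/ε = 5.67×10⁻⁸·(342)⁴/903 = 5.67×10⁻⁸·1.368×10¹⁰/903.

α/ε ≈ 0.859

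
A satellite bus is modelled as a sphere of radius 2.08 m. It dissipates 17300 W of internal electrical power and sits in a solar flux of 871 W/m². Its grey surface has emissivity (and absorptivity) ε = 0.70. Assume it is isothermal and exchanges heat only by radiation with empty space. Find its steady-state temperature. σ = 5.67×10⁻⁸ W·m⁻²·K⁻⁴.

T ≈ 330 K

At steady state, absorbed solar power + internal power = radiated power.
Absorbed: α·S·A_cross = 0.70·871·13.59 = 8287 W (cross-section πr²).
Total input = 8287 + 17300 = 25590 W.
Radiated: εσ·A_surf·T⁴ with A_surf = 4πr² = 54.37 m².
T⁴ = 25590/(0.70·5.67×10⁻⁸·54.37) = 1.186×10¹⁰ K⁴.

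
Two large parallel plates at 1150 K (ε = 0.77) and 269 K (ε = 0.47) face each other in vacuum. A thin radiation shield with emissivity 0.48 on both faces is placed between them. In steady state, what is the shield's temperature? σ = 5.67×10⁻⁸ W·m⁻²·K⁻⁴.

T_s ≈ 1000 K

In steady state the net flux on the hot side equals that on the cold side.
σ(T₁⁴−T_s⁴)/D₁ = σ(T_s⁴−T₂⁴)/D₂, with D₁ = 1/ε₁+1/ε_s−1 = 2.382, D₂ = 1/ε_s+1/ε₂−1 = 3.211.
Solve for T_s⁴: T_s⁴ = (D₂·T₁⁴ + D₁·T₂⁴)/(D₁+D₂) = 1.006×10¹² K⁴.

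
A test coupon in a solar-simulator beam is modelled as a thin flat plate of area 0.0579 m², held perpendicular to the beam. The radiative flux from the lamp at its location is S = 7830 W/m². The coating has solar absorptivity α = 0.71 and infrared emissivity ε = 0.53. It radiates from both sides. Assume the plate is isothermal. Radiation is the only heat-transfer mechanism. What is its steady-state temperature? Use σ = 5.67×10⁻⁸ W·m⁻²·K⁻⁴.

At equilibrium, absorbed power = emitted power.
Absorbing cross-section = A = 0.05790 m²; emitting surface = 2A = 0.1158 m² (ratio 2).
αS·A_cross = εσ·A_surf·T⁴  ⇒  T⁴ = αS/(ε·2σ).
T⁴ = 0.710·7830/(0.53·2·5.67×10⁻⁸) = 9.250×10¹⁰ K⁴.
T = (9.250×10¹⁰)^(1/4).

T ≈ 551 K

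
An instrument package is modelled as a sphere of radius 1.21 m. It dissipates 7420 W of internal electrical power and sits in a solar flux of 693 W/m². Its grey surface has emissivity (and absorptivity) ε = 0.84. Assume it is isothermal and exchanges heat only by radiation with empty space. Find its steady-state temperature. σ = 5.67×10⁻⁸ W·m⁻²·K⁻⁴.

T ≈ 328 K

At steady state, absorbed solar power + internal power = radiated power.
Absorbed: α·S·A_cross = 0.84·693·4.600 = 2678 W (cross-section πr²).
Total input = 2678 + 7420 = 10100 W.
Radiated: εσ·A_surf·T⁴ with A_surf = 4πr² = 18.40 m².
T⁴ = 10100/(0.84·5.67×10⁻⁸·18.40) = 1.152×10¹⁰ K⁴.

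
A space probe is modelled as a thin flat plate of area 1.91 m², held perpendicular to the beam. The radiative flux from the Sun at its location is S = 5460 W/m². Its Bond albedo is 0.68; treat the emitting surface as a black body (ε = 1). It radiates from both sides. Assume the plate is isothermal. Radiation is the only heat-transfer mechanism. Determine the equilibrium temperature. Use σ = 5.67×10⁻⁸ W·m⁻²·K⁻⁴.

T ≈ 352 K

At equilibrium, absorbed power = emitted power.
Absorbing cross-section = A = 1.910 m²; emitting surface = 2A = 3.820 m² (ratio 2).
(1−a)S·A_cross = εσ·A_surf·T⁴  ⇒  T⁴ = (1−a)S/(2σ).
T⁴ = 0.320·5460/(2·5.67×10⁻⁸) = 1.541×10¹⁰ K⁴.
T = (1.541×10¹⁰)^(1/4).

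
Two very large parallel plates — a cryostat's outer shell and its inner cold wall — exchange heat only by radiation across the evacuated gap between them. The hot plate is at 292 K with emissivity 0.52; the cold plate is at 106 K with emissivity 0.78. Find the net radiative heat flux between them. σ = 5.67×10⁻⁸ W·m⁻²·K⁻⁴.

q ≈ 184 W/m²

For two infinite grey parallel plates, q = σ(T₁⁴ − T₂⁴)/(1/ε₁ + 1/ε₂ − 1).
T₁⁴ − T₂⁴ = 7.270×10⁹ − 1.262×10⁸ = 7.144×10⁹ K⁴.
1/ε₁ + 1/ε₂ − 1 = 1.923 + 1.282 − 1 = 2.205.
q = 5.67×10⁻⁸ × 7.144×10⁹ / 2.205.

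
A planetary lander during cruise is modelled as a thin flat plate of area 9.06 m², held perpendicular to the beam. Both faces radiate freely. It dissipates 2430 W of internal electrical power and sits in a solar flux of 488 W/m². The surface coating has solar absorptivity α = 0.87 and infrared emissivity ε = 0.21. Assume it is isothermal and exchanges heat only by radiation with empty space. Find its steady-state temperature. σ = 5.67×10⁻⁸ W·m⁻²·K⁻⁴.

T ≈ 413 K

At steady state, absorbed solar power + internal power = radiated power.
Absorbed: α·S·A_cross = 0.87·488·9.060 = 3847 W (cross-section A).
Total input = 3847 + 2430 = 6277 W.
Radiated: εσ·A_surf·T⁴ with A_surf = 2A = 18.12 m².
T⁴ = 6277/(0.21·5.67×10⁻⁸·18.12) = 2.909×10¹⁰ K⁴.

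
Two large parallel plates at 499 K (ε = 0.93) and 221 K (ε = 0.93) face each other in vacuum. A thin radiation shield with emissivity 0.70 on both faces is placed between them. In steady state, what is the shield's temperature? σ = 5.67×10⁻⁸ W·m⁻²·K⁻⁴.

In steady state the net flux on the hot side equals that on the cold side.
σ(T₁⁴−T_s⁴)/D₁ = σ(T_s⁴−T₂⁴)/D₂, with D₁ = 1/ε₁+1/ε_s−1 = 1.504, D₂ = 1/ε_s+1/ε₂−1 = 1.504.
Solve for T_s⁴: T_s⁴ = (D₂·T₁⁴ + D₁·T₂⁴)/(D₁+D₂) = 3.219×10¹⁰ K⁴.

T_s ≈ 424 K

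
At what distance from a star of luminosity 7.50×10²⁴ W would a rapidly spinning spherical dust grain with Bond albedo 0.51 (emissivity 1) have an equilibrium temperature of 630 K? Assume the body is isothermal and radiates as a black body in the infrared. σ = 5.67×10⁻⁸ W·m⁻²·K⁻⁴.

d ≈ 2.86×10⁹ m

For an isothermal black-emitting sphere, (1−a)S·πr² = σ·4πr²·T⁴ ⇒ S = 4σT⁴/(1−a).
S = 4·5.67×10⁻⁸·(630)⁴/0.490 = 72910 W/m².
Flux falls as S = L/(4πd²), so d = √(L/(4πS)) = √(7.50×10²⁴/(4π·72910)).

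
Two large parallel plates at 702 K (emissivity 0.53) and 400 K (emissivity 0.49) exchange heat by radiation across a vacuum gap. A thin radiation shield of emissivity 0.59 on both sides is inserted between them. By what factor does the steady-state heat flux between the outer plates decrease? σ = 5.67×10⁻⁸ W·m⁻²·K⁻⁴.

factor ≈ 1.82

Without shield: q₀ = σΔ(T⁴)/(1/ε₁+1/ε₂−1) with denominator 2.928.
With shield the two gaps are in series; the resistances add: (1/ε₁+1/ε_s−1)+(1/ε_s+1/ε₂−1) = 2.582+2.736 = 5.317.
Heat-flux ratio q₀/q = 5.317/2.928.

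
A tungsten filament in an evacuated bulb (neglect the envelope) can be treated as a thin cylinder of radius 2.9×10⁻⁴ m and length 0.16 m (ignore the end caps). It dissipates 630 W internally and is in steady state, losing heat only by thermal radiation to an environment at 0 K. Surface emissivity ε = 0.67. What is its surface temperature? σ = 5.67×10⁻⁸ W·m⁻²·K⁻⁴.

T ≈ 2750 K

Steady state: internal power = radiated power, P = εσA T⁴.
Radiating area A = 2πrL = 2.915×10⁻⁴ m².
T⁴ = P/(εσA) = 630/(0.67·5.67×10⁻⁸·2.915×10⁻⁴) = 5.688×10¹³ K⁴.
T = (5.688×10¹³)^(1/4).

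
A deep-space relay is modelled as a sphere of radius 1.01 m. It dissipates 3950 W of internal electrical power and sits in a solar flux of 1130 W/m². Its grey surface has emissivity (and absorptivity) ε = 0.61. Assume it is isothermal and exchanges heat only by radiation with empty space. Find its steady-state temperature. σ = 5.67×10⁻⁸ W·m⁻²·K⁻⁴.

At steady state, absorbed solar power + internal power = radiated power.
Absorbed: α·S·A_cross = 0.61·1130·3.205 = 2209 W (cross-section πr²).
Total input = 2209 + 3950 = 6159 W.
Radiated: εσ·A_surf·T⁴ with A_surf = 4πr² = 12.82 m².
T⁴ = 6159/(0.61·5.67×10⁻⁸·12.82) = 1.389×10¹⁰ K⁴.

T ≈ 343 K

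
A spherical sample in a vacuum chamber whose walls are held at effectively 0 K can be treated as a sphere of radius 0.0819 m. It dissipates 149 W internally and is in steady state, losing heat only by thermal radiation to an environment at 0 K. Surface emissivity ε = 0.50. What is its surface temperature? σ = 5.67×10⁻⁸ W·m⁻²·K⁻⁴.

T ≈ 500 K

Steady state: internal power = radiated power, P = εσA T⁴.
Radiating area A = 4πr² = 0.08429 m².
T⁴ = P/(εσA) = 149/(0.50·5.67×10⁻⁸·0.08429) = 6.235×10¹⁰ K⁴.
T = (6.235×10¹⁰)^(1/4).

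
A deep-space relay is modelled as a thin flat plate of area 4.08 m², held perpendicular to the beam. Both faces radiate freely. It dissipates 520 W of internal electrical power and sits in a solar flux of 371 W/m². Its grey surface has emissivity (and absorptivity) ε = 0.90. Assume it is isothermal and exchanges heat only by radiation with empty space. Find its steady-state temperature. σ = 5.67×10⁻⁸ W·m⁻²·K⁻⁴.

At steady state, absorbed solar power + internal power = radiated power.
Absorbed: α·S·A_cross = 0.90·371·4.080 = 1362 W (cross-section A).
Total input = 1362 + 520 = 1882 W.
Radiated: εσ·A_surf·T⁴ with A_surf = 2A = 8.160 m².
T⁴ = 1882/(0.90·5.67×10⁻⁸·8.160) = 4.520×10⁹ K⁴.

T ≈ 259 K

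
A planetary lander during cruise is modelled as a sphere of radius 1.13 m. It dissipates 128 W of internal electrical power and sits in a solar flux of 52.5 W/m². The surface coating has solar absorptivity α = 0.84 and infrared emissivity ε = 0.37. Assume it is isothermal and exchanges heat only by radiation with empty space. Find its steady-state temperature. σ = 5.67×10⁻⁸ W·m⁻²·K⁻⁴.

At steady state, absorbed solar power + internal power = radiated power.
Absorbed: α·S·A_cross = 0.84·52.5·4.011 = 176.9 W (cross-section πr²).
Total input = 176.9 + 128 = 304.9 W.
Radiated: εσ·A_surf·T⁴ with A_surf = 4πr² = 16.05 m².
T⁴ = 304.9/(0.37·5.67×10⁻⁸·16.05) = 9.058×10⁸ K⁴.

T ≈ 173 K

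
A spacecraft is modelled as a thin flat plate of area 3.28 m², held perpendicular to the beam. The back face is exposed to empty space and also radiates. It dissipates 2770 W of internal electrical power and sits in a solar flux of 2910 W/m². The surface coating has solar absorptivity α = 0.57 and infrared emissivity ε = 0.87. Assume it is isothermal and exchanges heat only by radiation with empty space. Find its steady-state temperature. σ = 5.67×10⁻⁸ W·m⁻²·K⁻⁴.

T ≈ 399 K

At steady state, absorbed solar power + internal power = radiated power.
Absorbed: α·S·A_cross = 0.57·2910·3.280 = 5441 W (cross-section A).
Total input = 5441 + 2770 = 8211 W.
Radiated: εσ·A_surf·T⁴ with A_surf = 2A = 6.560 m².
T⁴ = 8211/(0.87·5.67×10⁻⁸·6.560) = 2.537×10¹⁰ K⁴.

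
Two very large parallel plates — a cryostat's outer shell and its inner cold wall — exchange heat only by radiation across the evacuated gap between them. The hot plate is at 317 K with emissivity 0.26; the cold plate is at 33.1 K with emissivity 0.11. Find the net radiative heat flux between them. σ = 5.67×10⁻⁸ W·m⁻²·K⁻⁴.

q ≈ 48.0 W/m²

For two infinite grey parallel plates, q = σ(T₁⁴ − T₂⁴)/(1/ε₁ + 1/ε₂ − 1).
T₁⁴ − T₂⁴ = 1.010×10¹⁰ − 1.200×10⁶ = 1.010×10¹⁰ K⁴.
1/ε₁ + 1/ε₂ − 1 = 3.846 + 9.091 − 1 = 11.94.
q = 5.67×10⁻⁸ × 1.010×10¹⁰ / 11.94.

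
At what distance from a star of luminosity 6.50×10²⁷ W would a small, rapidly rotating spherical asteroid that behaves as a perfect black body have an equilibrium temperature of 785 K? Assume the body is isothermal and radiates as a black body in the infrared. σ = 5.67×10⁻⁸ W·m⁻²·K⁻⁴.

For an isothermal black-emitting sphere, (1−a)S·πr² = σ·4πr²·T⁴ ⇒ S = 4σT⁴/(1−a).
S = 4·5.67×10⁻⁸·(785)⁴/1.00 = 86120 W/m².
Flux falls as S = L/(4πd²), so d = √(L/(4πS)) = √(6.50×10²⁷/(4π·86120)).

d ≈ 7.75×10¹⁰ m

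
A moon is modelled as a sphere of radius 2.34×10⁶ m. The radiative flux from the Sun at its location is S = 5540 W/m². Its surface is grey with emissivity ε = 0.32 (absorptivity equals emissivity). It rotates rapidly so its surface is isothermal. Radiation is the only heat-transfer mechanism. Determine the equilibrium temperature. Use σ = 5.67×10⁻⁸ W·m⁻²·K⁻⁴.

At equilibrium, absorbed power = emitted power.
Absorbing cross-section = πr² = 1.720×10¹³ m²; emitting surface = 4πr² = 6.881×10¹³ m² (ratio 4).
εS·A_cross = εσ·A_surf·T⁴  ⇒  T⁴ = S/(4σ)   (ε cancels).
T⁴ = 5540/(4·5.67×10⁻⁸) = 2.443×10¹⁰ K⁴.
T = (2.443×10¹⁰)^(1/4).

T ≈ 395 K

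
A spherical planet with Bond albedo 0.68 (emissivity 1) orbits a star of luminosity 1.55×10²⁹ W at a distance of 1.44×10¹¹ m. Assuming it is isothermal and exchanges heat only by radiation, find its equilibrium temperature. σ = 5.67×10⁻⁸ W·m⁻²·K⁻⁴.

First find the stellar flux at distance d: S = L/(4πd²) = 1.55×10²⁹/(4π·(1.44×10¹¹)²) = 5.948×10⁵ W/m².
For an isothermal sphere, absorbed (1−a)S·πr² = emitted σ·4πr²·T⁴, so T⁴ = (1−a)S/(4σ).
T⁴ = 0.320·5.948×10⁵/(4·5.67×10⁻⁸) = 8.393×10¹¹ K⁴.

T ≈ 957 K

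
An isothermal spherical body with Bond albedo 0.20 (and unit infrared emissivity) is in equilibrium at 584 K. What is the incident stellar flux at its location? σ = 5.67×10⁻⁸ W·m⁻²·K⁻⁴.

(1−a)S·πr² = σ·4πr²·T⁴ ⇒ S = 4σT⁴/(1−a).
S = 4·5.67×10⁻⁸·1.163×10¹¹/0.800.

S ≈ 33000 W/m²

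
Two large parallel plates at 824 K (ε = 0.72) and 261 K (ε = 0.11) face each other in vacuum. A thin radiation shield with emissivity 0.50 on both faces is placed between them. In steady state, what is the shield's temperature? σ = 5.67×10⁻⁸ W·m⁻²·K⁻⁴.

T_s ≈ 782 K

In steady state the net flux on the hot side equals that on the cold side.
σ(T₁⁴−T_s⁴)/D₁ = σ(T_s⁴−T₂⁴)/D₂, with D₁ = 1/ε₁+1/ε_s−1 = 2.389, D₂ = 1/ε_s+1/ε₂−1 = 10.09.
Solve for T_s⁴: T_s⁴ = (D₂·T₁⁴ + D₁·T₂⁴)/(D₁+D₂) = 3.737×10¹¹ K⁴.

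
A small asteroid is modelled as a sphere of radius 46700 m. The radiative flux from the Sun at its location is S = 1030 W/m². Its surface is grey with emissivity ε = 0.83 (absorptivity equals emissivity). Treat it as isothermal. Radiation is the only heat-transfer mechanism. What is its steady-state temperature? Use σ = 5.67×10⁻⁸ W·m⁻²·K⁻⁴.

At equilibrium, absorbed power = emitted power.
Absorbing cross-section = πr² = 6.851×10⁹ m²; emitting surface = 4πr² = 2.741×10¹⁰ m² (ratio 4).
εS·A_cross = εσ·A_surf·T⁴  ⇒  T⁴ = S/(4σ)   (ε cancels).
T⁴ = 1030/(4·5.67×10⁻⁸) = 4.541×10⁹ K⁴.
T = (4.541×10⁹)^(1/4).

T ≈ 260 K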